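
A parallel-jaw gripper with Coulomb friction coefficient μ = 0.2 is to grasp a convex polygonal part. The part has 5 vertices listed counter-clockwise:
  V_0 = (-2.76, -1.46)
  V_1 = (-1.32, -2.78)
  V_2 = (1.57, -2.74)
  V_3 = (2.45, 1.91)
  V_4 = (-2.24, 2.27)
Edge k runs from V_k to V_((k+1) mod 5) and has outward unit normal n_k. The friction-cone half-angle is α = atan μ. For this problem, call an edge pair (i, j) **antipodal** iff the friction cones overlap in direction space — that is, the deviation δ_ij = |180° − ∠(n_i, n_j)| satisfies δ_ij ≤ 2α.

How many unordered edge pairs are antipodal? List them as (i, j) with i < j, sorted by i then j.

α = atan 0.2 = 11.31°;  2α = 22.62°
n_0 = (-0.6757, -0.7372)
n_1 = (+0.0138, -0.9999)
n_2 = (+0.9826, -0.1859)
n_3 = (+0.0765, +0.9971)
n_4 = (-0.9904, +0.1381)
  (0,1): δ = 136.70°  ·
  (0,2): δ = 58.21°  ·
  (0,3): δ = 38.12°  ·
  (0,4): δ = 124.57°  ·
  (1,2): δ = 101.51°  ·
  (1,3): δ = 5.18°  ✓
  (1,4): δ = 81.27°  ·
  (2,3): δ = 83.67°  ·
  (2,4): δ = 2.78°  ✓
  (3,4): δ = 93.55°  ·
antipodal pairs: 2

count = 2; pairs: (1,3), (2,4)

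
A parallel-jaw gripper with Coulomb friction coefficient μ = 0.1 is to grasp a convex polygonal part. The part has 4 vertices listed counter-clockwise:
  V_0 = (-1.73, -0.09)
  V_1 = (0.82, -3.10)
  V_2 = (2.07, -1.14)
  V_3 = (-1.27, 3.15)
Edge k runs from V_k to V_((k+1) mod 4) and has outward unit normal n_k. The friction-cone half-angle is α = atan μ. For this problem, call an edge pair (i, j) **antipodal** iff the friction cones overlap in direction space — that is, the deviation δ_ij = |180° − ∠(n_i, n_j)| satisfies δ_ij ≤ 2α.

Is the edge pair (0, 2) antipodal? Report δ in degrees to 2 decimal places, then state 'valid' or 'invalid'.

α = atan 0.1 = 5.71°;  2α = 11.42°
edge 0: e_0 = (+2.55, -3.01);  n_0 = (-0.7630, -0.6464)
edge 2: e_2 = (-3.34, +4.29);  n_2 = (+0.7891, +0.6143)
∠(n_0, n_2) = 177.63°
δ = |180° − 177.63°| = 2.37°
2.37° ≤ 2α = 11.42°  →  valid

δ = 2.37°, valid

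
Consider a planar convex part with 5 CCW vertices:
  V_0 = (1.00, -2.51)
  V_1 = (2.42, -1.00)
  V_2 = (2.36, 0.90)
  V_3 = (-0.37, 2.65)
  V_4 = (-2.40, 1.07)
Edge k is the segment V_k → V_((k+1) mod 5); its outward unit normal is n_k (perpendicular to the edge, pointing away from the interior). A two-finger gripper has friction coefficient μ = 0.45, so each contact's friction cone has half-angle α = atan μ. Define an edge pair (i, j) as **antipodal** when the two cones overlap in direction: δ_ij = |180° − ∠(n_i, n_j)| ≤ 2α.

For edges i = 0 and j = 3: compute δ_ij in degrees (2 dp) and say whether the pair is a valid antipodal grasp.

α = atan 0.45 = 24.23°;  2α = 48.46°
edge 0: e_0 = (+1.42, +1.51);  n_0 = (+0.7285, -0.6851)
edge 3: e_3 = (-2.03, -1.58);  n_3 = (-0.6142, +0.7891)
∠(n_0, n_3) = 171.14°
δ = |180° − 171.14°| = 8.86°
8.86° ≤ 2α = 48.46°  →  valid

δ = 8.86°, valid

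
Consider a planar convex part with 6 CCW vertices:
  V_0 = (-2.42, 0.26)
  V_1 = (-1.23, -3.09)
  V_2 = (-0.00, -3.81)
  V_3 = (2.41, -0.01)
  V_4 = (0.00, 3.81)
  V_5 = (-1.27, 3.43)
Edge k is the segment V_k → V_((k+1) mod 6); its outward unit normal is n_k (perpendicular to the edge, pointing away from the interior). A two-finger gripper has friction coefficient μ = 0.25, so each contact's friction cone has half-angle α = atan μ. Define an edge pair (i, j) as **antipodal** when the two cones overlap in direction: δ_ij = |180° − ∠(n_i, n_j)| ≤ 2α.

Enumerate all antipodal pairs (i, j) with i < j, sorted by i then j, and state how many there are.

count = 3; pairs: (0,3), (1,3), (2,5)

α = atan 0.25 = 14.04°;  2α = 28.07°
n_0 = (-0.9423, -0.3347)
n_1 = (-0.5052, -0.8630)
n_2 = (+0.8445, -0.5356)
n_3 = (+0.8458, +0.5336)
n_4 = (-0.2867, +0.9580)
n_5 = (-0.9401, +0.3410)
  (0,1): δ = 139.90°  ·
  (0,2): δ = 51.94°  ·
  (0,3): δ = 12.69°  ✓
  (0,4): δ = 87.10°  ·
  (0,5): δ = 140.50°  ·
  (1,2): δ = 92.04°  ·
  (1,3): δ = 27.41°  ✓
  (1,4): δ = 47.00°  ·
  (1,5): δ = 100.40°  ·
  (2,3): δ = 115.37°  ·
  (2,4): δ = 40.96°  ·
  (2,5): δ = 12.44°  ✓
  (3,4): δ = 105.59°  ·
  (3,5): δ = 52.19°  ·
  (4,5): δ = 126.60°  ·
antipodal pairs: 3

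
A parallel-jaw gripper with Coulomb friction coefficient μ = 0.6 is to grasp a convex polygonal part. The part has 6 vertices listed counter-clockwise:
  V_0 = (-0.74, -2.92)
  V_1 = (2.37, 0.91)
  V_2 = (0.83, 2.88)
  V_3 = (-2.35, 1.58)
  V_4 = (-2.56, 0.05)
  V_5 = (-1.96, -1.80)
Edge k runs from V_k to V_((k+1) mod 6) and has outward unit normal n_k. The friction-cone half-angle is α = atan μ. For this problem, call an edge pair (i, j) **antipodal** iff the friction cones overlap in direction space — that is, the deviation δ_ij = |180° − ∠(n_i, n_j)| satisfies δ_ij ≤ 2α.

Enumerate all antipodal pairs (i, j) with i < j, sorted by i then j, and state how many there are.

α = atan 0.6 = 30.96°;  2α = 61.93°
n_0 = (+0.7763, -0.6304)
n_1 = (+0.7878, +0.6159)
n_2 = (-0.3784, +0.9256)
n_3 = (-0.9907, +0.1360)
n_4 = (-0.9512, -0.3085)
n_5 = (-0.6763, -0.7367)
  (0,1): δ = 102.91°  ·
  (0,2): δ = 28.69°  ✓
  (0,3): δ = 31.26°  ✓
  (0,4): δ = 57.05°  ✓
  (0,5): δ = 86.52°  ·
  (1,2): δ = 105.78°  ·
  (1,3): δ = 45.83°  ✓
  (1,4): δ = 20.05°  ✓
  (1,5): δ = 9.43°  ✓
  (2,3): δ = 120.05°  ·
  (2,4): δ = 94.27°  ·
  (2,5): δ = 64.79°  ·
  (3,4): δ = 154.22°  ·
  (3,5): δ = 124.74°  ·
  (4,5): δ = 150.52°  ·
antipodal pairs: 6

count = 6; pairs: (0,2), (0,3), (0,4), (1,3), (1,4), (1,5)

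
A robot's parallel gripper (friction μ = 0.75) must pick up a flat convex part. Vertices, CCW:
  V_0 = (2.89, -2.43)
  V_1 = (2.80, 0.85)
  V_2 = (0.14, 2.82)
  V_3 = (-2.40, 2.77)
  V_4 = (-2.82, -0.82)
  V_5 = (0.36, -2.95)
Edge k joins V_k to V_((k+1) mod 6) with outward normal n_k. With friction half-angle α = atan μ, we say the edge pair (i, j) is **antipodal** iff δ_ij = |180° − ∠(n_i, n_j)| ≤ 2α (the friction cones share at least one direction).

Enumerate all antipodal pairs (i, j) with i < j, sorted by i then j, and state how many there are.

count = 8; pairs: (0,3), (0,4), (1,3), (1,4), (1,5), (2,4), (2,5), (3,5)

α = atan 0.75 = 36.87°;  2α = 73.74°
n_0 = (+0.9996, +0.0274)
n_1 = (+0.5952, +0.8036)
n_2 = (-0.0197, +0.9998)
n_3 = (-0.9932, +0.1162)
n_4 = (-0.5565, -0.8308)
n_5 = (+0.2013, -0.9795)
  (0,1): δ = 128.10°  ·
  (0,2): δ = 90.44°  ·
  (0,3): δ = 8.24°  ✓
  (0,4): δ = 54.61°  ✓
  (0,5): δ = 100.04°  ·
  (1,2): δ = 142.35°  ·
  (1,3): δ = 60.15°  ✓
  (1,4): δ = 2.71°  ✓
  (1,5): δ = 48.14°  ✓
  (2,3): δ = 97.80°  ·
  (2,4): δ = 34.94°  ✓
  (2,5): δ = 10.49°  ✓
  (3,4): δ = 117.14°  ·
  (3,5): δ = 71.71°  ✓
  (4,5): δ = 134.57°  ·
antipodal pairs: 8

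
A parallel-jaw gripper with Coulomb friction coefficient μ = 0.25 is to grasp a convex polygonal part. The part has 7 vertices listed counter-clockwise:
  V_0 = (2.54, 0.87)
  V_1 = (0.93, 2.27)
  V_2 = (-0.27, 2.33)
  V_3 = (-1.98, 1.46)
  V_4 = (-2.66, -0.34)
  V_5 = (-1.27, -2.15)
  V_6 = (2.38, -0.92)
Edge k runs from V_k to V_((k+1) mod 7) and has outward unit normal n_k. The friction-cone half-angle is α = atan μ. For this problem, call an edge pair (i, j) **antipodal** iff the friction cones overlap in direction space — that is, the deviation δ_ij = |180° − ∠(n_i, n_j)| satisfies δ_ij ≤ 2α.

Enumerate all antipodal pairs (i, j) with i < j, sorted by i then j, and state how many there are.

count = 4; pairs: (0,4), (1,5), (2,5), (3,6)

α = atan 0.25 = 14.04°;  2α = 28.07°
n_0 = (+0.6562, +0.7546)
n_1 = (+0.0499, +0.9988)
n_2 = (-0.4535, +0.8913)
n_3 = (-0.9355, +0.3534)
n_4 = (-0.7931, -0.6091)
n_5 = (+0.3193, -0.9476)
n_6 = (+0.9960, -0.0890)
  (0,1): δ = 141.85°  ·
  (0,2): δ = 112.03°  ·
  (0,3): δ = 69.69°  ·
  (0,4): δ = 11.47°  ✓
  (0,5): δ = 59.63°  ·
  (0,6): δ = 125.90°  ·
  (1,2): δ = 150.17°  ·
  (1,3): δ = 107.83°  ·
  (1,4): δ = 49.61°  ·
  (1,5): δ = 21.49°  ✓
  (1,6): δ = 87.75°  ·
  (2,3): δ = 137.66°  ·
  (2,4): δ = 79.44°  ·
  (2,5): δ = 8.34°  ✓
  (2,6): δ = 57.93°  ·
  (3,4): δ = 121.78°  ·
  (3,5): δ = 50.68°  ·
  (3,6): δ = 15.59°  ✓
  (4,5): δ = 108.90°  ·
  (4,6): δ = 42.63°  ·
  (5,6): δ = 113.73°  ·
antipodal pairs: 4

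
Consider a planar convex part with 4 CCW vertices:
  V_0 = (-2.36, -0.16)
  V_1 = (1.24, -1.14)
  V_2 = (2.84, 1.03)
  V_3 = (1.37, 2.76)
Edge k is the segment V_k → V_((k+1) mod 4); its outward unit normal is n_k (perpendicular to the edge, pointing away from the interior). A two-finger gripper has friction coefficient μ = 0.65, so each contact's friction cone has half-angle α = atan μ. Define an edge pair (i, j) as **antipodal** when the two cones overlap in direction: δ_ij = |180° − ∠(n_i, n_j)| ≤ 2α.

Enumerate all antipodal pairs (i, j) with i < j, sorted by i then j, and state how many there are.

α = atan 0.65 = 33.02°;  2α = 66.05°
n_0 = (-0.2627, -0.9649)
n_1 = (+0.8049, -0.5935)
n_2 = (+0.7620, +0.6475)
n_3 = (-0.6164, +0.7874)
  (0,1): δ = 111.17°  ·
  (0,2): δ = 34.42°  ✓
  (0,3): δ = 53.28°  ✓
  (1,2): δ = 103.24°  ·
  (1,3): δ = 15.54°  ✓
  (2,3): δ = 92.30°  ·
antipodal pairs: 3

count = 3; pairs: (0,2), (0,3), (1,3)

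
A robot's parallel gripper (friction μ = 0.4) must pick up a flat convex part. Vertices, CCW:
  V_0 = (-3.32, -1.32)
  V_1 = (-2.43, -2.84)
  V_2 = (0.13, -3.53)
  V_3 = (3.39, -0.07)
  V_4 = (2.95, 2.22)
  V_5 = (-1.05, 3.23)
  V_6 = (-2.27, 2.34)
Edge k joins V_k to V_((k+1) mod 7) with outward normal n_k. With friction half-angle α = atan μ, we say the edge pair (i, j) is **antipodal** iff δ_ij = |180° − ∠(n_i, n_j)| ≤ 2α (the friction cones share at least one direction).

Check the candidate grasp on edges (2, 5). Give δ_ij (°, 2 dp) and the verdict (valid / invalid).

α = atan 0.4 = 21.80°;  2α = 43.60°
edge 2: e_2 = (+3.26, +3.46);  n_2 = (+0.7278, -0.6858)
edge 5: e_5 = (-1.22, -0.89);  n_5 = (-0.5894, +0.8079)
∠(n_2, n_5) = 169.41°
δ = |180° − 169.41°| = 10.59°
10.59° ≤ 2α = 43.60°  →  valid

δ = 10.59°, valid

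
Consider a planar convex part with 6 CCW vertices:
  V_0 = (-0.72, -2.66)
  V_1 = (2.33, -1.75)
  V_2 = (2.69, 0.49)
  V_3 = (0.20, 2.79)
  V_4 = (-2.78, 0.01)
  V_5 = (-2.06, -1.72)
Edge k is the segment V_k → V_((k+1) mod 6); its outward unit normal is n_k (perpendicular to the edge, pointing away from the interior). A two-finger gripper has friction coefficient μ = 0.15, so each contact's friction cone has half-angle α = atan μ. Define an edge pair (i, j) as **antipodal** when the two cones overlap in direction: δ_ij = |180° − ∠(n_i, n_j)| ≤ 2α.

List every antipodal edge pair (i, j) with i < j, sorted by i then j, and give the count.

count = 1; pairs: (2,5)

α = atan 0.15 = 8.53°;  2α = 17.06°
n_0 = (+0.2859, -0.9583)
n_1 = (+0.9873, -0.1587)
n_2 = (+0.6785, +0.7346)
n_3 = (-0.6821, +0.7312)
n_4 = (-0.9232, -0.3842)
n_5 = (-0.5743, -0.8187)
  (0,1): δ = 115.74°  ·
  (0,2): δ = 59.34°  ·
  (0,3): δ = 26.40°  ·
  (0,4): δ = 95.98°  ·
  (0,5): δ = 128.34°  ·
  (1,2): δ = 123.60°  ·
  (1,3): δ = 37.86°  ·
  (1,4): δ = 31.73°  ·
  (1,5): δ = 64.08°  ·
  (2,3): δ = 94.26°  ·
  (2,4): δ = 24.68°  ·
  (2,5): δ = 7.68°  ✓
  (3,4): δ = 110.42°  ·
  (3,5): δ = 78.06°  ·
  (4,5): δ = 147.65°  ·
antipodal pairs: 1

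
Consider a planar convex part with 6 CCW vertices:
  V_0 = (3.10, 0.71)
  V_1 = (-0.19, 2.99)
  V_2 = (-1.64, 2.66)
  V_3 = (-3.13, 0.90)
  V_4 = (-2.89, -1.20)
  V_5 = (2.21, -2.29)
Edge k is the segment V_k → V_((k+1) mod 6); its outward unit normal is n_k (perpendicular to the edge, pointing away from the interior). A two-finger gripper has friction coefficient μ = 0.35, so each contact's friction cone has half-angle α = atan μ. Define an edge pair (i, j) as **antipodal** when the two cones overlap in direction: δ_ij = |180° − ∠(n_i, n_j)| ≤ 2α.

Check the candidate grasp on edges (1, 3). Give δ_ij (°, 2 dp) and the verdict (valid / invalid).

α = atan 0.35 = 19.29°;  2α = 38.58°
edge 1: e_1 = (-1.45, -0.33);  n_1 = (-0.2219, +0.9751)
edge 3: e_3 = (+0.24, -2.10);  n_3 = (-0.9935, -0.1135)
∠(n_1, n_3) = 83.70°
δ = |180° − 83.70°| = 96.30°
96.30° > 2α = 38.58°  →  invalid

δ = 96.30°, invalid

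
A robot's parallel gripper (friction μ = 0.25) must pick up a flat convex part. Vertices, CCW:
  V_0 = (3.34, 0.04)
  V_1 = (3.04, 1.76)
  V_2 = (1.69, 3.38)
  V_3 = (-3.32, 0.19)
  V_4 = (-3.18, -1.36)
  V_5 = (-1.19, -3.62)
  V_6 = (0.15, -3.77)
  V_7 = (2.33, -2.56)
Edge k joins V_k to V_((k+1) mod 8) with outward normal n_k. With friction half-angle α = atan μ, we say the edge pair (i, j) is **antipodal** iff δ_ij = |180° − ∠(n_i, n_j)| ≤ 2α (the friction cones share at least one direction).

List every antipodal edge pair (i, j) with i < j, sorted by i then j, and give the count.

count = 4; pairs: (0,3), (1,4), (2,6), (3,7)

α = atan 0.25 = 14.04°;  2α = 28.07°
n_0 = (+0.9851, +0.1718)
n_1 = (+0.7682, +0.6402)
n_2 = (-0.5371, +0.8435)
n_3 = (-0.9959, -0.0900)
n_4 = (-0.7505, -0.6609)
n_5 = (-0.1112, -0.9938)
n_6 = (+0.4853, -0.8743)
n_7 = (+0.9321, -0.3621)
  (0,1): δ = 150.09°  ·
  (0,2): δ = 67.41°  ·
  (0,3): δ = 4.73°  ✓
  (0,4): δ = 31.47°  ·
  (0,5): δ = 73.72°  ·
  (0,6): δ = 109.14°  ·
  (0,7): δ = 148.88°  ·
  (1,2): δ = 97.32°  ·
  (1,3): δ = 34.64°  ·
  (1,4): δ = 1.56°  ✓
  (1,5): δ = 43.81°  ·
  (1,6): δ = 79.23°  ·
  (1,7): δ = 118.97°  ·
  (2,3): δ = 117.32°  ·
  (2,4): δ = 81.12°  ·
  (2,5): δ = 38.87°  ·
  (2,6): δ = 3.45°  ✓
  (2,7): δ = 36.28°  ·
  (3,4): δ = 143.80°  ·
  (3,5): δ = 101.55°  ·
  (3,6): δ = 66.13°  ·
  (3,7): δ = 26.39°  ✓
  (4,5): δ = 137.75°  ·
  (4,6): δ = 102.33°  ·
  (4,7): δ = 62.59°  ·
  (5,6): δ = 144.58°  ·
  (5,7): δ = 104.84°  ·
  (6,7): δ = 140.26°  ·
antipodal pairs: 4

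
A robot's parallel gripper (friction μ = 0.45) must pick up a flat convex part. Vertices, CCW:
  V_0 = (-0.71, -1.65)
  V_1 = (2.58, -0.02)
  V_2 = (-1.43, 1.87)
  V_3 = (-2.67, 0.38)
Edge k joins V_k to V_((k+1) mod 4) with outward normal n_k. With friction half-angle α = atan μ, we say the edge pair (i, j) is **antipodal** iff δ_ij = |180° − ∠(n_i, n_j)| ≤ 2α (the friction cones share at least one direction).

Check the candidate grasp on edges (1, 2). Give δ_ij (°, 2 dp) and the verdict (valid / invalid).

δ = 104.53°, invalid

α = atan 0.45 = 24.23°;  2α = 48.46°
edge 1: e_1 = (-4.01, +1.89);  n_1 = (+0.4263, +0.9046)
edge 2: e_2 = (-1.24, -1.49);  n_2 = (-0.7686, +0.6397)
∠(n_1, n_2) = 75.47°
δ = |180° − 75.47°| = 104.53°
104.53° > 2α = 48.46°  →  invalid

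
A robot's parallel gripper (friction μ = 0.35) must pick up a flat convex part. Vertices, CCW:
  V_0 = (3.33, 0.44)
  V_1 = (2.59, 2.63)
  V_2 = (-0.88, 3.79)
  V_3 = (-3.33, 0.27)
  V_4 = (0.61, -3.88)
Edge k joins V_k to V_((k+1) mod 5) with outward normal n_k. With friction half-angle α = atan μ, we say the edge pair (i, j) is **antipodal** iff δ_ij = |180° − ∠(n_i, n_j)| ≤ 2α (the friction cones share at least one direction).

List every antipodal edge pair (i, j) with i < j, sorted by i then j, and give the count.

count = 3; pairs: (0,3), (1,3), (2,4)

α = atan 0.35 = 19.29°;  2α = 38.58°
n_0 = (+0.9474, +0.3201)
n_1 = (+0.3170, +0.9484)
n_2 = (-0.8208, +0.5713)
n_3 = (-0.7252, -0.6885)
n_4 = (+0.8462, -0.5328)
  (0,1): δ = 127.15°  ·
  (0,2): δ = 53.51°  ·
  (0,3): δ = 24.84°  ✓
  (0,4): δ = 129.13°  ·
  (1,2): δ = 106.35°  ·
  (1,3): δ = 28.00°  ✓
  (1,4): δ = 76.29°  ·
  (2,3): δ = 101.65°  ·
  (2,4): δ = 2.64°  ✓
  (3,4): δ = 75.71°  ·
antipodal pairs: 3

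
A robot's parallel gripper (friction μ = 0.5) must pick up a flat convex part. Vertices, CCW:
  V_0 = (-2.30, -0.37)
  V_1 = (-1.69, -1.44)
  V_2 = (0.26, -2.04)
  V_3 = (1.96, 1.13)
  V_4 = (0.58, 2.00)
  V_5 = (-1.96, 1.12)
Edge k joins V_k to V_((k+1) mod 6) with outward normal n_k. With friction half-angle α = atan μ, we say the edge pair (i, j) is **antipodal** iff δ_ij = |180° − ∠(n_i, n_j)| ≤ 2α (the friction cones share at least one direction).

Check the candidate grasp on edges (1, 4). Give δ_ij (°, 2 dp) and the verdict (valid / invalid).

δ = 36.21°, valid

α = atan 0.5 = 26.57°;  2α = 53.13°
edge 1: e_1 = (+1.95, -0.60);  n_1 = (-0.2941, -0.9558)
edge 4: e_4 = (-2.54, -0.88);  n_4 = (-0.3274, +0.9449)
∠(n_1, n_4) = 143.79°
δ = |180° − 143.79°| = 36.21°
36.21° ≤ 2α = 53.13°  →  valid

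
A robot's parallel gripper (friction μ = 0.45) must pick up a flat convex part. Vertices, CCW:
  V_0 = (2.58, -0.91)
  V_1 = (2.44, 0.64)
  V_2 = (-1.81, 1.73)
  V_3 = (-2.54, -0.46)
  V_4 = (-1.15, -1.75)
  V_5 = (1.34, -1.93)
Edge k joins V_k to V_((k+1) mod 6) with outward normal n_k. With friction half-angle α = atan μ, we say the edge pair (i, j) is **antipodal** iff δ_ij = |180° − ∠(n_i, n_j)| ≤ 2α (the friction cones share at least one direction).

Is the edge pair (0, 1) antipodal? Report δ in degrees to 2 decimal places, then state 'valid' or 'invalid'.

α = atan 0.45 = 24.23°;  2α = 48.46°
edge 0: e_0 = (-0.14, +1.55);  n_0 = (+0.9959, +0.0900)
edge 1: e_1 = (-4.25, +1.09);  n_1 = (+0.2484, +0.9686)
∠(n_0, n_1) = 70.45°
δ = |180° − 70.45°| = 109.55°
109.55° > 2α = 48.46°  →  invalid

δ = 109.55°, invalid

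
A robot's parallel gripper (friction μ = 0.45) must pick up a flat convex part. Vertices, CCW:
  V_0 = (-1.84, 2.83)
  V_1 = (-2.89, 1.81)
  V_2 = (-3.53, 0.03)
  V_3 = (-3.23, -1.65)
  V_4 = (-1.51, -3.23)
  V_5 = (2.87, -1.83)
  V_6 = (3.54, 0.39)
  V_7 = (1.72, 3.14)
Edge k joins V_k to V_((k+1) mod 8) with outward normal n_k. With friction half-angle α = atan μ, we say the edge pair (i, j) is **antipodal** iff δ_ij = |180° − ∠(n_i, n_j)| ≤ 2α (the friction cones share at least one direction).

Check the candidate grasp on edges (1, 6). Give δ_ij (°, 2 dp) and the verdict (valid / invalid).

δ = 53.27°, invalid

α = atan 0.45 = 24.23°;  2α = 48.46°
edge 1: e_1 = (-0.64, -1.78);  n_1 = (-0.9410, +0.3383)
edge 6: e_6 = (-1.82, +2.75);  n_6 = (+0.8339, +0.5519)
∠(n_1, n_6) = 126.73°
δ = |180° − 126.73°| = 53.27°
53.27° > 2α = 48.46°  →  invalid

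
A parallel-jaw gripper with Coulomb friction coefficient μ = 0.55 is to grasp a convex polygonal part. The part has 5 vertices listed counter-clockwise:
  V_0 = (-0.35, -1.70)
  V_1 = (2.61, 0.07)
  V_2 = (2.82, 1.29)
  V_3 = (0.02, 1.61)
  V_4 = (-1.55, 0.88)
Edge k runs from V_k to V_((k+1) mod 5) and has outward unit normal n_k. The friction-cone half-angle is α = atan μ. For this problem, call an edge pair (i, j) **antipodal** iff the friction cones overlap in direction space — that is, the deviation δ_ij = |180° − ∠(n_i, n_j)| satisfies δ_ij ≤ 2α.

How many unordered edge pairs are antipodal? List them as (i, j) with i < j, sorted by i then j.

count = 4; pairs: (0,2), (0,3), (1,3), (1,4)

α = atan 0.55 = 28.81°;  2α = 57.62°
n_0 = (+0.5132, -0.8583)
n_1 = (+0.9855, -0.1696)
n_2 = (+0.1135, +0.9935)
n_3 = (-0.4216, +0.9068)
n_4 = (-0.9067, -0.4217)
  (0,1): δ = 130.64°  ·
  (0,2): δ = 37.40°  ✓
  (0,3): δ = 5.94°  ✓
  (0,4): δ = 84.07°  ·
  (1,2): δ = 86.75°  ·
  (1,3): δ = 55.30°  ✓
  (1,4): δ = 34.71°  ✓
  (2,3): δ = 148.54°  ·
  (2,4): δ = 58.54°  ·
  (3,4): δ = 89.99°  ·
antipodal pairs: 4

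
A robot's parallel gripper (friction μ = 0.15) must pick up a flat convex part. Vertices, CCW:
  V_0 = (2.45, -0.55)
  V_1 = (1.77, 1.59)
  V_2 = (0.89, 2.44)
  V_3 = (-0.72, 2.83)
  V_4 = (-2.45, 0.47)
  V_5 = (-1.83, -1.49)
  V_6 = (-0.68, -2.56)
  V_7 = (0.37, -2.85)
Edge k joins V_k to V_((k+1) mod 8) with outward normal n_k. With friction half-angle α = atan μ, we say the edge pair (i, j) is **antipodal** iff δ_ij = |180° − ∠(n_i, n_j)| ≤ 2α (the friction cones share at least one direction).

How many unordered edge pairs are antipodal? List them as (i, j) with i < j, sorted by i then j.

count = 4; pairs: (0,4), (1,5), (2,6), (3,7)

α = atan 0.15 = 8.53°;  2α = 17.06°
n_0 = (+0.9530, +0.3028)
n_1 = (+0.6947, +0.7193)
n_2 = (+0.2354, +0.9719)
n_3 = (-0.8065, +0.5912)
n_4 = (-0.9534, -0.3016)
n_5 = (-0.6812, -0.7321)
n_6 = (-0.2662, -0.9639)
n_7 = (+0.7417, -0.6707)
  (0,1): δ = 151.63°  ·
  (0,2): δ = 121.24°  ·
  (0,3): δ = 53.87°  ·
  (0,4): δ = 0.07°  ✓
  (0,5): δ = 29.44°  ·
  (0,6): δ = 56.93°  ·
  (0,7): δ = 120.25°  ·
  (1,2): δ = 149.61°  ·
  (1,3): δ = 82.24°  ·
  (1,4): δ = 28.44°  ·
  (1,5): δ = 1.07°  ✓
  (1,6): δ = 28.57°  ·
  (1,7): δ = 91.88°  ·
  (2,3): δ = 112.63°  ·
  (2,4): δ = 58.83°  ·
  (2,5): δ = 29.32°  ·
  (2,6): δ = 1.82°  ✓
  (2,7): δ = 61.49°  ·
  (3,4): δ = 126.20°  ·
  (3,5): δ = 96.69°  ·
  (3,6): δ = 69.20°  ·
  (3,7): δ = 5.88°  ✓
  (4,5): δ = 150.49°  ·
  (4,6): δ = 122.99°  ·
  (4,7): δ = 59.68°  ·
  (5,6): δ = 152.50°  ·
  (5,7): δ = 89.19°  ·
  (6,7): δ = 116.68°  ·
antipodal pairs: 4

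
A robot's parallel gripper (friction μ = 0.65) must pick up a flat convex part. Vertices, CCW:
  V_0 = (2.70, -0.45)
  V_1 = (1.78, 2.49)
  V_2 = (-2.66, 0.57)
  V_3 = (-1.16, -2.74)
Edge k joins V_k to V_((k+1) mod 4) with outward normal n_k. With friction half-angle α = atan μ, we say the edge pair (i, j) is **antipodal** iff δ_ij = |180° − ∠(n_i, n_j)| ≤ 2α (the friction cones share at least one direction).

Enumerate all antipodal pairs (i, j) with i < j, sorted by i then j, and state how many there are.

α = atan 0.65 = 33.02°;  2α = 66.05°
n_0 = (+0.9544, +0.2986)
n_1 = (-0.3969, +0.9179)
n_2 = (-0.9108, -0.4128)
n_3 = (+0.5102, -0.8600)
  (0,1): δ = 83.99°  ·
  (0,2): δ = 7.00°  ✓
  (0,3): δ = 103.30°  ·
  (1,2): δ = 89.01°  ·
  (1,3): δ = 7.29°  ✓
  (2,3): δ = 83.70°  ·
antipodal pairs: 2

count = 2; pairs: (0,2), (1,3)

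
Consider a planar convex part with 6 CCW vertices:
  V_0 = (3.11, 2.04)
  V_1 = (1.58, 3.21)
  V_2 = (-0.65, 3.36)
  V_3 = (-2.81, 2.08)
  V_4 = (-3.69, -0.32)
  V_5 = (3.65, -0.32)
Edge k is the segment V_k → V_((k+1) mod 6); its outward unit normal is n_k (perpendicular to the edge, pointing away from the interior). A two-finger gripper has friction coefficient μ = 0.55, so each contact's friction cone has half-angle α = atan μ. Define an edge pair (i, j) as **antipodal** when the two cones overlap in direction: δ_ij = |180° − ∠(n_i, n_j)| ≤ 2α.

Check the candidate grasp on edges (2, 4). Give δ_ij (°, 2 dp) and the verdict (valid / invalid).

δ = 30.65°, valid

α = atan 0.55 = 28.81°;  2α = 57.62°
edge 2: e_2 = (-2.16, -1.28);  n_2 = (-0.5098, +0.8603)
edge 4: e_4 = (+7.34, +0.00);  n_4 = (+0.0000, -1.0000)
∠(n_2, n_4) = 149.35°
δ = |180° − 149.35°| = 30.65°
30.65° ≤ 2α = 57.62°  →  valid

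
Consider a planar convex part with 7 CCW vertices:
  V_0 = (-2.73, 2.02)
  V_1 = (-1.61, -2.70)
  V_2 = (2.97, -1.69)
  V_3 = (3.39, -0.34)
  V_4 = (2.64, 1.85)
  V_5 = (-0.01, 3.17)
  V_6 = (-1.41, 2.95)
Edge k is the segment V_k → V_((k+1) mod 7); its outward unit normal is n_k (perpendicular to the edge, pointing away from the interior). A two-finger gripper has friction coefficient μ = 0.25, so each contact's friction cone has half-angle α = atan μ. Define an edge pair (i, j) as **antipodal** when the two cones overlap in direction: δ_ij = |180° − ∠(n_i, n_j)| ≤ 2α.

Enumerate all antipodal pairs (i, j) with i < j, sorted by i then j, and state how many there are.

count = 3; pairs: (0,3), (1,5), (1,6)

α = atan 0.25 = 14.04°;  2α = 28.07°
n_0 = (-0.9730, -0.2309)
n_1 = (+0.2153, -0.9765)
n_2 = (+0.9549, -0.2971)
n_3 = (+0.9461, +0.3240)
n_4 = (+0.4459, +0.8951)
n_5 = (-0.1552, +0.9879)
n_6 = (-0.5760, +0.8175)
  (0,1): δ = 90.91°  ·
  (0,2): δ = 30.63°  ·
  (0,3): δ = 5.56°  ✓
  (0,4): δ = 50.17°  ·
  (0,5): δ = 85.58°  ·
  (0,6): δ = 111.82°  ·
  (1,2): δ = 119.72°  ·
  (1,3): δ = 83.53°  ·
  (1,4): δ = 38.91°  ·
  (1,5): δ = 3.51°  ✓
  (1,6): δ = 22.73°  ✓
  (2,3): δ = 143.81°  ·
  (2,4): δ = 99.20°  ·
  (2,5): δ = 63.79°  ·
  (2,6): δ = 37.55°  ·
  (3,4): δ = 135.38°  ·
  (3,5): δ = 99.97°  ·
  (3,6): δ = 73.74°  ·
  (4,5): δ = 144.59°  ·
  (4,6): δ = 118.36°  ·
  (5,6): δ = 153.76°  ·
antipodal pairs: 3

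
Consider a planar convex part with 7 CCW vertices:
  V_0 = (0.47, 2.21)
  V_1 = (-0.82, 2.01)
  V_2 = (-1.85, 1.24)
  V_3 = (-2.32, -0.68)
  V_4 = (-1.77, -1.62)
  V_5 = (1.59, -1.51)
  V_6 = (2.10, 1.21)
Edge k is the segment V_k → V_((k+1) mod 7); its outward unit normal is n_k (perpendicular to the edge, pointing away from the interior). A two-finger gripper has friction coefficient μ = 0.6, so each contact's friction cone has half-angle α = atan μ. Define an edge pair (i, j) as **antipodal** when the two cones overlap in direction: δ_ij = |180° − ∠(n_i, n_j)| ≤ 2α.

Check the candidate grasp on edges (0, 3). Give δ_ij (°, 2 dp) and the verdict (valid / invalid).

α = atan 0.6 = 30.96°;  2α = 61.93°
edge 0: e_0 = (-1.29, -0.20);  n_0 = (-0.1532, +0.9882)
edge 3: e_3 = (+0.55, -0.94);  n_3 = (-0.8631, -0.5050)
∠(n_0, n_3) = 111.52°
δ = |180° − 111.52°| = 68.48°
68.48° > 2α = 61.93°  →  invalid

δ = 68.48°, invalid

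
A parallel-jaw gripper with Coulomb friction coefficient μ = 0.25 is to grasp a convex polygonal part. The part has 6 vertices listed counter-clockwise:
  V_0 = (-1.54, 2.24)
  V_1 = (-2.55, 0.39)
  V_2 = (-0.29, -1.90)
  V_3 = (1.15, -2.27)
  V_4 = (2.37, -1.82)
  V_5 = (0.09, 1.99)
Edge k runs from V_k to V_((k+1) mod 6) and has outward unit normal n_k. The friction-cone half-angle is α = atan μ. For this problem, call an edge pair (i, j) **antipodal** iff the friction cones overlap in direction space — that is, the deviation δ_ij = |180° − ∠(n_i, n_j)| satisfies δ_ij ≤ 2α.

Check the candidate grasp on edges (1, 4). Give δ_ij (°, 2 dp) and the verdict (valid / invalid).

δ = 13.72°, valid

α = atan 0.25 = 14.04°;  2α = 28.07°
edge 1: e_1 = (+2.26, -2.29);  n_1 = (-0.7118, -0.7024)
edge 4: e_4 = (-2.28, +3.81);  n_4 = (+0.8581, +0.5135)
∠(n_1, n_4) = 166.28°
δ = |180° − 166.28°| = 13.72°
13.72° ≤ 2α = 28.07°  →  valid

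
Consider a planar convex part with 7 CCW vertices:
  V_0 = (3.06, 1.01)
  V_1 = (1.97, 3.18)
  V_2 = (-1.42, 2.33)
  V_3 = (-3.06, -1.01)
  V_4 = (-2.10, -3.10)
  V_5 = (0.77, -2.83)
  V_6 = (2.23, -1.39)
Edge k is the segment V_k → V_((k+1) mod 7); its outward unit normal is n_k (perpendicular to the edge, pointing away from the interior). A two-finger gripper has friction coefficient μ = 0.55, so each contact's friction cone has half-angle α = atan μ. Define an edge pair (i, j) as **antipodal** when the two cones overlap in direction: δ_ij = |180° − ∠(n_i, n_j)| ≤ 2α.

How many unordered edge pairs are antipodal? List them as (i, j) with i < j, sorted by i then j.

count = 8; pairs: (0,2), (0,3), (1,4), (1,5), (1,6), (2,5), (2,6), (3,6)

α = atan 0.55 = 28.81°;  2α = 57.62°
n_0 = (+0.8936, +0.4489)
n_1 = (-0.2432, +0.9700)
n_2 = (-0.8976, +0.4408)
n_3 = (-0.9087, -0.4174)
n_4 = (+0.0937, -0.9956)
n_5 = (+0.7022, -0.7120)
n_6 = (+0.9451, -0.3268)
  (0,1): δ = 102.59°  ·
  (0,2): δ = 52.82°  ✓
  (0,3): δ = 2.00°  ✓
  (0,4): δ = 68.70°  ·
  (0,5): δ = 107.93°  ·
  (0,6): δ = 134.25°  ·
  (1,2): δ = 130.23°  ·
  (1,3): δ = 79.41°  ·
  (1,4): δ = 8.70°  ✓
  (1,5): δ = 30.53°  ✓
  (1,6): δ = 56.85°  ✓
  (2,3): δ = 129.18°  ·
  (2,4): δ = 58.47°  ·
  (2,5): δ = 19.24°  ✓
  (2,6): δ = 7.07°  ✓
  (3,4): δ = 109.30°  ·
  (3,5): δ = 70.07°  ·
  (3,6): δ = 43.75°  ✓
  (4,5): δ = 140.77°  ·
  (4,6): δ = 114.45°  ·
  (5,6): δ = 153.68°  ·
antipodal pairs: 8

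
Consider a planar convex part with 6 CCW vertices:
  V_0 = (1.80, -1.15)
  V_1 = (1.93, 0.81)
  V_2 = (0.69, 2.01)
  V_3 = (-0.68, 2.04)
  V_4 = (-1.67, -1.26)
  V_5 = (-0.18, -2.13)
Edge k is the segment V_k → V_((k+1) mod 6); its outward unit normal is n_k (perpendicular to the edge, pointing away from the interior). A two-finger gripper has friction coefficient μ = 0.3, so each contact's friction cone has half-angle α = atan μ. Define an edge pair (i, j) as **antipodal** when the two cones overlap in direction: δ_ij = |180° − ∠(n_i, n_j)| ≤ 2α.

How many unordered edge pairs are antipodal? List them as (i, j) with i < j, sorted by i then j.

α = atan 0.3 = 16.70°;  2α = 33.40°
n_0 = (+0.9978, -0.0662)
n_1 = (+0.6954, +0.7186)
n_2 = (+0.0219, +0.9998)
n_3 = (-0.9578, +0.2873)
n_4 = (-0.5042, -0.8636)
n_5 = (+0.4436, -0.8962)
  (0,1): δ = 130.27°  ·
  (0,2): δ = 87.46°  ·
  (0,3): δ = 12.90°  ✓
  (0,4): δ = 63.51°  ·
  (0,5): δ = 120.13°  ·
  (1,2): δ = 137.19°  ·
  (1,3): δ = 62.64°  ·
  (1,4): δ = 13.78°  ✓
  (1,5): δ = 70.39°  ·
  (2,3): δ = 105.44°  ·
  (2,4): δ = 29.03°  ✓
  (2,5): δ = 27.59°  ✓
  (3,4): δ = 103.58°  ·
  (3,5): δ = 46.97°  ·
  (4,5): δ = 123.39°  ·
antipodal pairs: 4

count = 4; pairs: (0,3), (1,4), (2,4), (2,5)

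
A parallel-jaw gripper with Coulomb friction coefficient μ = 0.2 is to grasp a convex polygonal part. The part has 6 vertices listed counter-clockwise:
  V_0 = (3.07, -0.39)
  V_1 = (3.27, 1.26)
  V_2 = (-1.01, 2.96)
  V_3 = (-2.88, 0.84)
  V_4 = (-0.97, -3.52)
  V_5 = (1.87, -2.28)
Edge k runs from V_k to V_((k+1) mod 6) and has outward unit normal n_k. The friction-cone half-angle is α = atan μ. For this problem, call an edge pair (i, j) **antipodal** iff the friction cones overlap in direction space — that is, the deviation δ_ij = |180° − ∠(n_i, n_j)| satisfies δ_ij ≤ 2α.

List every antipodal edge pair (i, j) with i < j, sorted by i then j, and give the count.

count = 1; pairs: (2,5)

α = atan 0.2 = 11.31°;  2α = 22.62°
n_0 = (+0.9927, -0.1203)
n_1 = (+0.3691, +0.9294)
n_2 = (-0.7499, +0.6615)
n_3 = (-0.9160, -0.4013)
n_4 = (+0.4001, -0.9165)
n_5 = (+0.8442, -0.5360)
  (0,1): δ = 104.75°  ·
  (0,2): δ = 34.50°  ·
  (0,3): δ = 30.57°  ·
  (0,4): δ = 120.50°  ·
  (0,5): δ = 154.50°  ·
  (1,2): δ = 109.75°  ·
  (1,3): δ = 44.68°  ·
  (1,4): δ = 45.25°  ·
  (1,5): δ = 79.25°  ·
  (2,3): δ = 114.93°  ·
  (2,4): δ = 25.00°  ·
  (2,5): δ = 9.00°  ✓
  (3,4): δ = 90.07°  ·
  (3,5): δ = 56.07°  ·
  (4,5): δ = 146.00°  ·
antipodal pairs: 1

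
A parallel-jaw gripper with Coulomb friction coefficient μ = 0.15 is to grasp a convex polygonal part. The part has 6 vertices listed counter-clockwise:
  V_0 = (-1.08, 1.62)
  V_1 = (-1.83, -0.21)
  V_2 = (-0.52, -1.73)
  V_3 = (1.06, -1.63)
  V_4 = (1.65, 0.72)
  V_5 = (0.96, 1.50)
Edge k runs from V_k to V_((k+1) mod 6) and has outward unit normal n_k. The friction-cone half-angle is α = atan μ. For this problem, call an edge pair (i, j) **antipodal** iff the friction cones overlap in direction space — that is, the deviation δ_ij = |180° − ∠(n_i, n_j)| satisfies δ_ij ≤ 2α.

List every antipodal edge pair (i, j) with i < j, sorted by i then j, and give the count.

α = atan 0.15 = 8.53°;  2α = 17.06°
n_0 = (-0.9253, +0.3792)
n_1 = (-0.7575, -0.6528)
n_2 = (+0.0632, -0.9980)
n_3 = (+0.9699, -0.2435)
n_4 = (+0.7490, +0.6626)
n_5 = (+0.0587, +0.9983)
  (0,1): δ = 116.96°  ·
  (0,2): δ = 64.09°  ·
  (0,3): δ = 8.19°  ✓
  (0,4): δ = 63.78°  ·
  (0,5): δ = 108.92°  ·
  (1,2): δ = 127.13°  ·
  (1,3): δ = 54.85°  ·
  (1,4): δ = 0.74°  ✓
  (1,5): δ = 45.88°  ·
  (2,3): δ = 107.72°  ·
  (2,4): δ = 52.13°  ·
  (2,5): δ = 6.99°  ✓
  (3,4): δ = 124.41°  ·
  (3,5): δ = 79.27°  ·
  (4,5): δ = 134.86°  ·
antipodal pairs: 3

count = 3; pairs: (0,3), (1,4), (2,5)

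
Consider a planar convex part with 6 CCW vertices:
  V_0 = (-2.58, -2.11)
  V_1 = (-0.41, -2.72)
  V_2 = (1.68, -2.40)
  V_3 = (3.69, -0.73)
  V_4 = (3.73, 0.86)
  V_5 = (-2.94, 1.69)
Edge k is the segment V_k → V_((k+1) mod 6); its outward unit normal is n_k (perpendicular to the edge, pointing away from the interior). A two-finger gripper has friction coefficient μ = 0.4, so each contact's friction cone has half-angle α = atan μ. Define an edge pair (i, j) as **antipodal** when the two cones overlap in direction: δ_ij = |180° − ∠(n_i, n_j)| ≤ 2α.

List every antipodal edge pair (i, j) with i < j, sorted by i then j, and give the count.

count = 3; pairs: (0,4), (1,4), (3,5)

α = atan 0.4 = 21.80°;  2α = 43.60°
n_0 = (-0.2706, -0.9627)
n_1 = (+0.1513, -0.9885)
n_2 = (+0.6391, -0.7692)
n_3 = (+0.9997, -0.0251)
n_4 = (+0.1235, +0.9923)
n_5 = (-0.9955, -0.0943)
  (0,1): δ = 155.59°  ·
  (0,2): δ = 124.58°  ·
  (0,3): δ = 75.74°  ·
  (0,4): δ = 8.61°  ✓
  (0,5): δ = 111.11°  ·
  (1,2): δ = 148.98°  ·
  (1,3): δ = 100.15°  ·
  (1,4): δ = 15.80°  ✓
  (1,5): δ = 86.71°  ·
  (2,3): δ = 131.16°  ·
  (2,4): δ = 46.81°  ·
  (2,5): δ = 55.69°  ·
  (3,4): δ = 95.65°  ·
  (3,5): δ = 6.85°  ✓
  (4,5): δ = 77.49°  ·
antipodal pairs: 3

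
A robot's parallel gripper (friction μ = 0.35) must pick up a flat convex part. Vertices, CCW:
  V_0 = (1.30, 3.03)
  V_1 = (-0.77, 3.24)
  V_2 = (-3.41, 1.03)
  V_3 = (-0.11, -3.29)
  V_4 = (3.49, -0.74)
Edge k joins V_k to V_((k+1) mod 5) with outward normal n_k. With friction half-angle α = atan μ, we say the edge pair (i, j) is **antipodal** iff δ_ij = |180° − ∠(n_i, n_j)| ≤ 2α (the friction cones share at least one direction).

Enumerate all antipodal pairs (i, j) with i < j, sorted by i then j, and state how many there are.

α = atan 0.35 = 19.29°;  2α = 38.58°
n_0 = (+0.1009, +0.9949)
n_1 = (-0.6419, +0.7668)
n_2 = (-0.7947, -0.6070)
n_3 = (+0.5780, -0.8160)
n_4 = (+0.8647, +0.5023)
  (0,1): δ = 134.27°  ·
  (0,2): δ = 46.83°  ·
  (0,3): δ = 41.10°  ·
  (0,4): δ = 125.95°  ·
  (1,2): δ = 92.56°  ·
  (1,3): δ = 4.62°  ✓
  (1,4): δ = 80.22°  ·
  (2,3): δ = 92.06°  ·
  (2,4): δ = 7.22°  ✓
  (3,4): δ = 95.16°  ·
antipodal pairs: 2

count = 2; pairs: (1,3), (2,4)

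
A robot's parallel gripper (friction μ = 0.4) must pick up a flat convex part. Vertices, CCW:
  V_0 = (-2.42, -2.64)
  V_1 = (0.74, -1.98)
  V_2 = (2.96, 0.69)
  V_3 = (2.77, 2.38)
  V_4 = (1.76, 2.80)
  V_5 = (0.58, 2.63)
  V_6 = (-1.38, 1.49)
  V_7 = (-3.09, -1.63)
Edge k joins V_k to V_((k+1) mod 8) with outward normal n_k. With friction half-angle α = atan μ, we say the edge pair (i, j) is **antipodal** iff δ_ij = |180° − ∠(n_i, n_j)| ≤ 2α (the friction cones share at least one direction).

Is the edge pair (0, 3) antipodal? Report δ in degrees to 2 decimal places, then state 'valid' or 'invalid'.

δ = 34.38°, valid

α = atan 0.4 = 21.80°;  2α = 43.60°
edge 0: e_0 = (+3.16, +0.66);  n_0 = (+0.2044, -0.9789)
edge 3: e_3 = (-1.01, +0.42);  n_3 = (+0.3840, +0.9233)
∠(n_0, n_3) = 145.62°
δ = |180° − 145.62°| = 34.38°
34.38° ≤ 2α = 43.60°  →  valid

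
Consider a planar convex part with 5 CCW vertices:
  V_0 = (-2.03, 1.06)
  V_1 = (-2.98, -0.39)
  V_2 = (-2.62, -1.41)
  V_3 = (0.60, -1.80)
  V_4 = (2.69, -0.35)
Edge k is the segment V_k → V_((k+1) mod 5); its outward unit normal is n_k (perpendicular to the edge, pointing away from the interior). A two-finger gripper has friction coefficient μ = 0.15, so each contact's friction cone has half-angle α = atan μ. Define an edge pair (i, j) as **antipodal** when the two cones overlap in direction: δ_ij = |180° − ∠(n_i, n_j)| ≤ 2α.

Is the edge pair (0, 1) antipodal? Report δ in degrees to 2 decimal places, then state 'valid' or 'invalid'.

α = atan 0.15 = 8.53°;  2α = 17.06°
edge 0: e_0 = (-0.95, -1.45);  n_0 = (-0.8365, +0.5480)
edge 1: e_1 = (+0.36, -1.02);  n_1 = (-0.9430, -0.3328)
∠(n_0, n_1) = 52.67°
δ = |180° − 52.67°| = 127.33°
127.33° > 2α = 17.06°  →  invalid

δ = 127.33°, invalid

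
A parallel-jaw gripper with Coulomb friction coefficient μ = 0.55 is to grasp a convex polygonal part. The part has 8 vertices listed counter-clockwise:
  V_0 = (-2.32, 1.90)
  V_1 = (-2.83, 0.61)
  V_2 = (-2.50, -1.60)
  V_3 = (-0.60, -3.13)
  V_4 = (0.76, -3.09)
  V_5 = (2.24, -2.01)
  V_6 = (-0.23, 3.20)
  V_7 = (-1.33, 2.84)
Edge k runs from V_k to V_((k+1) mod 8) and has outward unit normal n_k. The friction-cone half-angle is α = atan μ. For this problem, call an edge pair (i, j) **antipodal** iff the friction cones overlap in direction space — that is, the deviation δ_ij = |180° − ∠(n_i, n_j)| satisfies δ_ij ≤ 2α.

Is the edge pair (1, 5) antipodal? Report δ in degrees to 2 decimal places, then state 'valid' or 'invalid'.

α = atan 0.55 = 28.81°;  2α = 57.62°
edge 1: e_1 = (+0.33, -2.21);  n_1 = (-0.9890, -0.1477)
edge 5: e_5 = (-2.47, +5.21);  n_5 = (+0.9036, +0.4284)
∠(n_1, n_5) = 163.13°
δ = |180° − 163.13°| = 16.87°
16.87° ≤ 2α = 57.62°  →  valid

δ = 16.87°, valid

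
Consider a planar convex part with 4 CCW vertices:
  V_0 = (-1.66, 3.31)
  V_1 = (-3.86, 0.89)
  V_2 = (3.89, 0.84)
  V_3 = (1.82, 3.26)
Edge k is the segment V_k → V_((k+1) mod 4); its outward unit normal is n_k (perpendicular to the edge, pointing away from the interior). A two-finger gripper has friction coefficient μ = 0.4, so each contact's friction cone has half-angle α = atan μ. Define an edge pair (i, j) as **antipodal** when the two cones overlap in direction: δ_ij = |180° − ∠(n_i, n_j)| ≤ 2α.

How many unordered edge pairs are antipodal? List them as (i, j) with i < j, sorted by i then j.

α = atan 0.4 = 21.80°;  2α = 43.60°
n_0 = (-0.7399, +0.6727)
n_1 = (-0.0065, -1.0000)
n_2 = (+0.7599, +0.6500)
n_3 = (+0.0144, +0.9999)
  (0,1): δ = 48.10°  ·
  (0,2): δ = 82.82°  ·
  (0,3): δ = 131.45°  ·
  (1,2): δ = 49.09°  ·
  (1,3): δ = 0.45°  ✓
  (2,3): δ = 131.37°  ·
antipodal pairs: 1

count = 1; pairs: (1,3)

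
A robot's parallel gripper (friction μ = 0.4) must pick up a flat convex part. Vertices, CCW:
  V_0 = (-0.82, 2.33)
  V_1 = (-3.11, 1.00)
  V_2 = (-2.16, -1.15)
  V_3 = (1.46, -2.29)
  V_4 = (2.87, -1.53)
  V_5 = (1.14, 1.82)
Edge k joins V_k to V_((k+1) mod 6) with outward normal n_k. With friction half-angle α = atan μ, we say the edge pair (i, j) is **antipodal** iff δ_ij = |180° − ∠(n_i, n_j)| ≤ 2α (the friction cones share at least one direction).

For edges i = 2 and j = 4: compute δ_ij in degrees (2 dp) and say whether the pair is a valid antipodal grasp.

δ = 45.21°, invalid

α = atan 0.4 = 21.80°;  2α = 43.60°
edge 2: e_2 = (+3.62, -1.14);  n_2 = (-0.3004, -0.9538)
edge 4: e_4 = (-1.73, +3.35);  n_4 = (+0.8885, +0.4588)
∠(n_2, n_4) = 134.79°
δ = |180° − 134.79°| = 45.21°
45.21° > 2α = 43.60°  →  invalid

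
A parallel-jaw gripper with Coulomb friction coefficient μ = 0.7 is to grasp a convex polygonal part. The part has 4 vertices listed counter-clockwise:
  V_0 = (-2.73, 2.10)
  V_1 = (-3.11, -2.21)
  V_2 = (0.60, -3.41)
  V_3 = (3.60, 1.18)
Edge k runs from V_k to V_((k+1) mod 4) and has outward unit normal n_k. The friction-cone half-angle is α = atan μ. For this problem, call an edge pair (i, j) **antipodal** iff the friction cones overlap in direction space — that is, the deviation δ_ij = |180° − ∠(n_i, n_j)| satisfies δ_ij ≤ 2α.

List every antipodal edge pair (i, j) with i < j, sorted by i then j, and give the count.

α = atan 0.7 = 34.99°;  2α = 69.98°
n_0 = (-0.9961, +0.0878)
n_1 = (-0.3078, -0.9515)
n_2 = (+0.8371, -0.5471)
n_3 = (+0.1438, +0.9896)
  (0,1): δ = 102.89°  ·
  (0,2): δ = 28.13°  ✓
  (0,3): δ = 86.77°  ·
  (1,2): δ = 105.24°  ·
  (1,3): δ = 9.65°  ✓
  (2,3): δ = 65.10°  ✓
antipodal pairs: 3

count = 3; pairs: (0,2), (1,3), (2,3)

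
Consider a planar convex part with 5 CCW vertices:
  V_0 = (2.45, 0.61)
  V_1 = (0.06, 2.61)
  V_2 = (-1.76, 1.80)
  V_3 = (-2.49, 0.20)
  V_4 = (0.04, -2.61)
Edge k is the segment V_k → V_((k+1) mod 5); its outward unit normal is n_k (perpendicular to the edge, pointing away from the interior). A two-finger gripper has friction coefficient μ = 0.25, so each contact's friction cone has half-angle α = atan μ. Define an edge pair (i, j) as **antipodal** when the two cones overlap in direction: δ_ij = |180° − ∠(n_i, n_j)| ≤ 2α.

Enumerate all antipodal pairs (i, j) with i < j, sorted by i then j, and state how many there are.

α = atan 0.25 = 14.04°;  2α = 28.07°
n_0 = (+0.6418, +0.7669)
n_1 = (-0.4066, +0.9136)
n_2 = (-0.9098, +0.4151)
n_3 = (-0.7432, -0.6691)
n_4 = (+0.8006, -0.5992)
  (0,1): δ = 116.09°  ·
  (0,2): δ = 74.60°  ·
  (0,3): δ = 8.08°  ✓
  (0,4): δ = 93.11°  ·
  (1,2): δ = 138.52°  ·
  (1,3): δ = 71.99°  ·
  (1,4): δ = 29.20°  ·
  (2,3): δ = 113.48°  ·
  (2,4): δ = 12.29°  ✓
  (3,4): δ = 78.81°  ·
antipodal pairs: 2

count = 2; pairs: (0,3), (2,4)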